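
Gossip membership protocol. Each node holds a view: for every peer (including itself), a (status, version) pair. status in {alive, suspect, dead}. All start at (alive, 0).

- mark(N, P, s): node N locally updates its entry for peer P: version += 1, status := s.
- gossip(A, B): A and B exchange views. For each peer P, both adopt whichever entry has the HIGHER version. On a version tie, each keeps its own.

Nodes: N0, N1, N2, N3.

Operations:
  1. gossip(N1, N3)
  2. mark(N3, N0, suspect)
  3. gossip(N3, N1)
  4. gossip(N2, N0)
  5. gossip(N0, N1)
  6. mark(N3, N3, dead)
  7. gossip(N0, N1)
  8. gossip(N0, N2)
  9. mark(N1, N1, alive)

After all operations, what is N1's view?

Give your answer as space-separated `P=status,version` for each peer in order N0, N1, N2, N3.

Op 1: gossip N1<->N3 -> N1.N0=(alive,v0) N1.N1=(alive,v0) N1.N2=(alive,v0) N1.N3=(alive,v0) | N3.N0=(alive,v0) N3.N1=(alive,v0) N3.N2=(alive,v0) N3.N3=(alive,v0)
Op 2: N3 marks N0=suspect -> (suspect,v1)
Op 3: gossip N3<->N1 -> N3.N0=(suspect,v1) N3.N1=(alive,v0) N3.N2=(alive,v0) N3.N3=(alive,v0) | N1.N0=(suspect,v1) N1.N1=(alive,v0) N1.N2=(alive,v0) N1.N3=(alive,v0)
Op 4: gossip N2<->N0 -> N2.N0=(alive,v0) N2.N1=(alive,v0) N2.N2=(alive,v0) N2.N3=(alive,v0) | N0.N0=(alive,v0) N0.N1=(alive,v0) N0.N2=(alive,v0) N0.N3=(alive,v0)
Op 5: gossip N0<->N1 -> N0.N0=(suspect,v1) N0.N1=(alive,v0) N0.N2=(alive,v0) N0.N3=(alive,v0) | N1.N0=(suspect,v1) N1.N1=(alive,v0) N1.N2=(alive,v0) N1.N3=(alive,v0)
Op 6: N3 marks N3=dead -> (dead,v1)
Op 7: gossip N0<->N1 -> N0.N0=(suspect,v1) N0.N1=(alive,v0) N0.N2=(alive,v0) N0.N3=(alive,v0) | N1.N0=(suspect,v1) N1.N1=(alive,v0) N1.N2=(alive,v0) N1.N3=(alive,v0)
Op 8: gossip N0<->N2 -> N0.N0=(suspect,v1) N0.N1=(alive,v0) N0.N2=(alive,v0) N0.N3=(alive,v0) | N2.N0=(suspect,v1) N2.N1=(alive,v0) N2.N2=(alive,v0) N2.N3=(alive,v0)
Op 9: N1 marks N1=alive -> (alive,v1)

Answer: N0=suspect,1 N1=alive,1 N2=alive,0 N3=alive,0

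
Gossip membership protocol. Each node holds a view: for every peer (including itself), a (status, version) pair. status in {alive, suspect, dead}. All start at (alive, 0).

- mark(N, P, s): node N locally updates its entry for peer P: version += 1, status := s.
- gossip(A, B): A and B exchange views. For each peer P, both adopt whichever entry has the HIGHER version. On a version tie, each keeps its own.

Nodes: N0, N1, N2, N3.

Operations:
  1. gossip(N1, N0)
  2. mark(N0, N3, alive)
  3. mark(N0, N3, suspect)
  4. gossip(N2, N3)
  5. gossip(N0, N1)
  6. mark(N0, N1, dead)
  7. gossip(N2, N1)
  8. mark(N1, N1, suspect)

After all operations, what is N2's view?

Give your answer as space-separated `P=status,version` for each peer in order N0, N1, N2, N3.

Answer: N0=alive,0 N1=alive,0 N2=alive,0 N3=suspect,2

Derivation:
Op 1: gossip N1<->N0 -> N1.N0=(alive,v0) N1.N1=(alive,v0) N1.N2=(alive,v0) N1.N3=(alive,v0) | N0.N0=(alive,v0) N0.N1=(alive,v0) N0.N2=(alive,v0) N0.N3=(alive,v0)
Op 2: N0 marks N3=alive -> (alive,v1)
Op 3: N0 marks N3=suspect -> (suspect,v2)
Op 4: gossip N2<->N3 -> N2.N0=(alive,v0) N2.N1=(alive,v0) N2.N2=(alive,v0) N2.N3=(alive,v0) | N3.N0=(alive,v0) N3.N1=(alive,v0) N3.N2=(alive,v0) N3.N3=(alive,v0)
Op 5: gossip N0<->N1 -> N0.N0=(alive,v0) N0.N1=(alive,v0) N0.N2=(alive,v0) N0.N3=(suspect,v2) | N1.N0=(alive,v0) N1.N1=(alive,v0) N1.N2=(alive,v0) N1.N3=(suspect,v2)
Op 6: N0 marks N1=dead -> (dead,v1)
Op 7: gossip N2<->N1 -> N2.N0=(alive,v0) N2.N1=(alive,v0) N2.N2=(alive,v0) N2.N3=(suspect,v2) | N1.N0=(alive,v0) N1.N1=(alive,v0) N1.N2=(alive,v0) N1.N3=(suspect,v2)
Op 8: N1 marks N1=suspect -> (suspect,v1)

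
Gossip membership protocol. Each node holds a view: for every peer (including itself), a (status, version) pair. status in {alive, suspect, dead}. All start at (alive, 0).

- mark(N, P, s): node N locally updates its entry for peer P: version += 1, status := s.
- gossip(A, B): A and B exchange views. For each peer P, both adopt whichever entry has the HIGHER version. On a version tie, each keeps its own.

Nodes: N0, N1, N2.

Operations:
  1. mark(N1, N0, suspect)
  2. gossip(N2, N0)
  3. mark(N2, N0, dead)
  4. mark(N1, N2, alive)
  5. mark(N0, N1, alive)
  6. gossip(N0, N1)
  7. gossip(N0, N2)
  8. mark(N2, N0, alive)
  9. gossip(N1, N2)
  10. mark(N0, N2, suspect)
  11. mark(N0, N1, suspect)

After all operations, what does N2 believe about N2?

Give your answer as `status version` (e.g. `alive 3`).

Op 1: N1 marks N0=suspect -> (suspect,v1)
Op 2: gossip N2<->N0 -> N2.N0=(alive,v0) N2.N1=(alive,v0) N2.N2=(alive,v0) | N0.N0=(alive,v0) N0.N1=(alive,v0) N0.N2=(alive,v0)
Op 3: N2 marks N0=dead -> (dead,v1)
Op 4: N1 marks N2=alive -> (alive,v1)
Op 5: N0 marks N1=alive -> (alive,v1)
Op 6: gossip N0<->N1 -> N0.N0=(suspect,v1) N0.N1=(alive,v1) N0.N2=(alive,v1) | N1.N0=(suspect,v1) N1.N1=(alive,v1) N1.N2=(alive,v1)
Op 7: gossip N0<->N2 -> N0.N0=(suspect,v1) N0.N1=(alive,v1) N0.N2=(alive,v1) | N2.N0=(dead,v1) N2.N1=(alive,v1) N2.N2=(alive,v1)
Op 8: N2 marks N0=alive -> (alive,v2)
Op 9: gossip N1<->N2 -> N1.N0=(alive,v2) N1.N1=(alive,v1) N1.N2=(alive,v1) | N2.N0=(alive,v2) N2.N1=(alive,v1) N2.N2=(alive,v1)
Op 10: N0 marks N2=suspect -> (suspect,v2)
Op 11: N0 marks N1=suspect -> (suspect,v2)

Answer: alive 1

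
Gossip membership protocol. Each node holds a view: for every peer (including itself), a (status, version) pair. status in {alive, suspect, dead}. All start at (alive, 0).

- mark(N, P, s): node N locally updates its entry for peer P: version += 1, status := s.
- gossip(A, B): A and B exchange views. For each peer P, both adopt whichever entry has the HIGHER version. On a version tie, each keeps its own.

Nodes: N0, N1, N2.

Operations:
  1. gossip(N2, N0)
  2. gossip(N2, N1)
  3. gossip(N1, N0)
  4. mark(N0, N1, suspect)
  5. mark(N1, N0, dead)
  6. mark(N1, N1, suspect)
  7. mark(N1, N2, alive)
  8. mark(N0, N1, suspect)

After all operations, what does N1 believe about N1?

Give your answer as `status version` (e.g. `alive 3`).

Op 1: gossip N2<->N0 -> N2.N0=(alive,v0) N2.N1=(alive,v0) N2.N2=(alive,v0) | N0.N0=(alive,v0) N0.N1=(alive,v0) N0.N2=(alive,v0)
Op 2: gossip N2<->N1 -> N2.N0=(alive,v0) N2.N1=(alive,v0) N2.N2=(alive,v0) | N1.N0=(alive,v0) N1.N1=(alive,v0) N1.N2=(alive,v0)
Op 3: gossip N1<->N0 -> N1.N0=(alive,v0) N1.N1=(alive,v0) N1.N2=(alive,v0) | N0.N0=(alive,v0) N0.N1=(alive,v0) N0.N2=(alive,v0)
Op 4: N0 marks N1=suspect -> (suspect,v1)
Op 5: N1 marks N0=dead -> (dead,v1)
Op 6: N1 marks N1=suspect -> (suspect,v1)
Op 7: N1 marks N2=alive -> (alive,v1)
Op 8: N0 marks N1=suspect -> (suspect,v2)

Answer: suspect 1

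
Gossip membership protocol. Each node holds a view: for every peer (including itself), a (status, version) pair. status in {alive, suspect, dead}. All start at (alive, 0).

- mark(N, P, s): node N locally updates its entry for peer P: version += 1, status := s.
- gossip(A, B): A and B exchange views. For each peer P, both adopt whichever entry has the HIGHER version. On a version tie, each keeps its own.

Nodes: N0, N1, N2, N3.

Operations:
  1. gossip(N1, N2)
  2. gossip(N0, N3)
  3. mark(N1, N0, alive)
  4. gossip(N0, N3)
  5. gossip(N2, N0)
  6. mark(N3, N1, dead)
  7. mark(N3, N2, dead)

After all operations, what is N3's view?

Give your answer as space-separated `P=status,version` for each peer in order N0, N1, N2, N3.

Op 1: gossip N1<->N2 -> N1.N0=(alive,v0) N1.N1=(alive,v0) N1.N2=(alive,v0) N1.N3=(alive,v0) | N2.N0=(alive,v0) N2.N1=(alive,v0) N2.N2=(alive,v0) N2.N3=(alive,v0)
Op 2: gossip N0<->N3 -> N0.N0=(alive,v0) N0.N1=(alive,v0) N0.N2=(alive,v0) N0.N3=(alive,v0) | N3.N0=(alive,v0) N3.N1=(alive,v0) N3.N2=(alive,v0) N3.N3=(alive,v0)
Op 3: N1 marks N0=alive -> (alive,v1)
Op 4: gossip N0<->N3 -> N0.N0=(alive,v0) N0.N1=(alive,v0) N0.N2=(alive,v0) N0.N3=(alive,v0) | N3.N0=(alive,v0) N3.N1=(alive,v0) N3.N2=(alive,v0) N3.N3=(alive,v0)
Op 5: gossip N2<->N0 -> N2.N0=(alive,v0) N2.N1=(alive,v0) N2.N2=(alive,v0) N2.N3=(alive,v0) | N0.N0=(alive,v0) N0.N1=(alive,v0) N0.N2=(alive,v0) N0.N3=(alive,v0)
Op 6: N3 marks N1=dead -> (dead,v1)
Op 7: N3 marks N2=dead -> (dead,v1)

Answer: N0=alive,0 N1=dead,1 N2=dead,1 N3=alive,0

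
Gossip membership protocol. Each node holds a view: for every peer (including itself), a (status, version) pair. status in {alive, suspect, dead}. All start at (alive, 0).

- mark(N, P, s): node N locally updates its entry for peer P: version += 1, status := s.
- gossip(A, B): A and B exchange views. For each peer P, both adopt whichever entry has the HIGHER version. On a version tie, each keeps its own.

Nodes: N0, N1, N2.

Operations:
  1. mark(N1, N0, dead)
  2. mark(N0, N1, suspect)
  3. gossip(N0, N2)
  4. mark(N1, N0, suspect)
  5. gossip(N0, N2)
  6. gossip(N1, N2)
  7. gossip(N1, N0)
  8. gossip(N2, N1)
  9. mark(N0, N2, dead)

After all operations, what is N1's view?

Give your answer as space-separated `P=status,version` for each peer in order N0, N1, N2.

Op 1: N1 marks N0=dead -> (dead,v1)
Op 2: N0 marks N1=suspect -> (suspect,v1)
Op 3: gossip N0<->N2 -> N0.N0=(alive,v0) N0.N1=(suspect,v1) N0.N2=(alive,v0) | N2.N0=(alive,v0) N2.N1=(suspect,v1) N2.N2=(alive,v0)
Op 4: N1 marks N0=suspect -> (suspect,v2)
Op 5: gossip N0<->N2 -> N0.N0=(alive,v0) N0.N1=(suspect,v1) N0.N2=(alive,v0) | N2.N0=(alive,v0) N2.N1=(suspect,v1) N2.N2=(alive,v0)
Op 6: gossip N1<->N2 -> N1.N0=(suspect,v2) N1.N1=(suspect,v1) N1.N2=(alive,v0) | N2.N0=(suspect,v2) N2.N1=(suspect,v1) N2.N2=(alive,v0)
Op 7: gossip N1<->N0 -> N1.N0=(suspect,v2) N1.N1=(suspect,v1) N1.N2=(alive,v0) | N0.N0=(suspect,v2) N0.N1=(suspect,v1) N0.N2=(alive,v0)
Op 8: gossip N2<->N1 -> N2.N0=(suspect,v2) N2.N1=(suspect,v1) N2.N2=(alive,v0) | N1.N0=(suspect,v2) N1.N1=(suspect,v1) N1.N2=(alive,v0)
Op 9: N0 marks N2=dead -> (dead,v1)

Answer: N0=suspect,2 N1=suspect,1 N2=alive,0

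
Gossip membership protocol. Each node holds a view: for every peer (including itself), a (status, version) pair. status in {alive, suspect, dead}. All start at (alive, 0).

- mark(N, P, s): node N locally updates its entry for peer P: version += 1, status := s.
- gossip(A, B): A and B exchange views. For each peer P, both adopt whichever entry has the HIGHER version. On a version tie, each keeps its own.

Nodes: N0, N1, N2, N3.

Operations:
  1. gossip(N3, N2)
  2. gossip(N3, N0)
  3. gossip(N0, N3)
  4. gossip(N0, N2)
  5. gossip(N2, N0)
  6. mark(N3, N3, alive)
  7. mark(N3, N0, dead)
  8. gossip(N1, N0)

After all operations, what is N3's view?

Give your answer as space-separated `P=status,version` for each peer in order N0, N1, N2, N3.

Answer: N0=dead,1 N1=alive,0 N2=alive,0 N3=alive,1

Derivation:
Op 1: gossip N3<->N2 -> N3.N0=(alive,v0) N3.N1=(alive,v0) N3.N2=(alive,v0) N3.N3=(alive,v0) | N2.N0=(alive,v0) N2.N1=(alive,v0) N2.N2=(alive,v0) N2.N3=(alive,v0)
Op 2: gossip N3<->N0 -> N3.N0=(alive,v0) N3.N1=(alive,v0) N3.N2=(alive,v0) N3.N3=(alive,v0) | N0.N0=(alive,v0) N0.N1=(alive,v0) N0.N2=(alive,v0) N0.N3=(alive,v0)
Op 3: gossip N0<->N3 -> N0.N0=(alive,v0) N0.N1=(alive,v0) N0.N2=(alive,v0) N0.N3=(alive,v0) | N3.N0=(alive,v0) N3.N1=(alive,v0) N3.N2=(alive,v0) N3.N3=(alive,v0)
Op 4: gossip N0<->N2 -> N0.N0=(alive,v0) N0.N1=(alive,v0) N0.N2=(alive,v0) N0.N3=(alive,v0) | N2.N0=(alive,v0) N2.N1=(alive,v0) N2.N2=(alive,v0) N2.N3=(alive,v0)
Op 5: gossip N2<->N0 -> N2.N0=(alive,v0) N2.N1=(alive,v0) N2.N2=(alive,v0) N2.N3=(alive,v0) | N0.N0=(alive,v0) N0.N1=(alive,v0) N0.N2=(alive,v0) N0.N3=(alive,v0)
Op 6: N3 marks N3=alive -> (alive,v1)
Op 7: N3 marks N0=dead -> (dead,v1)
Op 8: gossip N1<->N0 -> N1.N0=(alive,v0) N1.N1=(alive,v0) N1.N2=(alive,v0) N1.N3=(alive,v0) | N0.N0=(alive,v0) N0.N1=(alive,v0) N0.N2=(alive,v0) N0.N3=(alive,v0)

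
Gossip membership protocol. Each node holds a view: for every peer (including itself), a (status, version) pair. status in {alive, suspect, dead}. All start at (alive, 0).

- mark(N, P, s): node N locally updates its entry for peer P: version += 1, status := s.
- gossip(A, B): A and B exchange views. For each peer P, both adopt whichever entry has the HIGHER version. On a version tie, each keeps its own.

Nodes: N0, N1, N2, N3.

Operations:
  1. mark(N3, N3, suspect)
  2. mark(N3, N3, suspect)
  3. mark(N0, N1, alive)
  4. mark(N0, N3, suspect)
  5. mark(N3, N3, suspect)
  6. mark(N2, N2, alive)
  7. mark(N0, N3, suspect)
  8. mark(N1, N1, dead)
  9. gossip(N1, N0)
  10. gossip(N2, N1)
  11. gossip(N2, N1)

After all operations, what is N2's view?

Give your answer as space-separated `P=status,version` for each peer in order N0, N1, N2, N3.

Op 1: N3 marks N3=suspect -> (suspect,v1)
Op 2: N3 marks N3=suspect -> (suspect,v2)
Op 3: N0 marks N1=alive -> (alive,v1)
Op 4: N0 marks N3=suspect -> (suspect,v1)
Op 5: N3 marks N3=suspect -> (suspect,v3)
Op 6: N2 marks N2=alive -> (alive,v1)
Op 7: N0 marks N3=suspect -> (suspect,v2)
Op 8: N1 marks N1=dead -> (dead,v1)
Op 9: gossip N1<->N0 -> N1.N0=(alive,v0) N1.N1=(dead,v1) N1.N2=(alive,v0) N1.N3=(suspect,v2) | N0.N0=(alive,v0) N0.N1=(alive,v1) N0.N2=(alive,v0) N0.N3=(suspect,v2)
Op 10: gossip N2<->N1 -> N2.N0=(alive,v0) N2.N1=(dead,v1) N2.N2=(alive,v1) N2.N3=(suspect,v2) | N1.N0=(alive,v0) N1.N1=(dead,v1) N1.N2=(alive,v1) N1.N3=(suspect,v2)
Op 11: gossip N2<->N1 -> N2.N0=(alive,v0) N2.N1=(dead,v1) N2.N2=(alive,v1) N2.N3=(suspect,v2) | N1.N0=(alive,v0) N1.N1=(dead,v1) N1.N2=(alive,v1) N1.N3=(suspect,v2)

Answer: N0=alive,0 N1=dead,1 N2=alive,1 N3=suspect,2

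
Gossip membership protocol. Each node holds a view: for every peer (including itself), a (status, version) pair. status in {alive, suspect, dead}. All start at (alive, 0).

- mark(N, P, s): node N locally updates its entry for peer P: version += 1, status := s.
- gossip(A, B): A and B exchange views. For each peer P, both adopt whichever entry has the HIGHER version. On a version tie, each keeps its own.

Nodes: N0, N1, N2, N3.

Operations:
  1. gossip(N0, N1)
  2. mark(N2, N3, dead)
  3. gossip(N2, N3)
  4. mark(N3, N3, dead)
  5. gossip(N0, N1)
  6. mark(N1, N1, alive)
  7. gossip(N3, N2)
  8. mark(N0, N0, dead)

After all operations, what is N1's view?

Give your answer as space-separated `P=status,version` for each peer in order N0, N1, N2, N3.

Answer: N0=alive,0 N1=alive,1 N2=alive,0 N3=alive,0

Derivation:
Op 1: gossip N0<->N1 -> N0.N0=(alive,v0) N0.N1=(alive,v0) N0.N2=(alive,v0) N0.N3=(alive,v0) | N1.N0=(alive,v0) N1.N1=(alive,v0) N1.N2=(alive,v0) N1.N3=(alive,v0)
Op 2: N2 marks N3=dead -> (dead,v1)
Op 3: gossip N2<->N3 -> N2.N0=(alive,v0) N2.N1=(alive,v0) N2.N2=(alive,v0) N2.N3=(dead,v1) | N3.N0=(alive,v0) N3.N1=(alive,v0) N3.N2=(alive,v0) N3.N3=(dead,v1)
Op 4: N3 marks N3=dead -> (dead,v2)
Op 5: gossip N0<->N1 -> N0.N0=(alive,v0) N0.N1=(alive,v0) N0.N2=(alive,v0) N0.N3=(alive,v0) | N1.N0=(alive,v0) N1.N1=(alive,v0) N1.N2=(alive,v0) N1.N3=(alive,v0)
Op 6: N1 marks N1=alive -> (alive,v1)
Op 7: gossip N3<->N2 -> N3.N0=(alive,v0) N3.N1=(alive,v0) N3.N2=(alive,v0) N3.N3=(dead,v2) | N2.N0=(alive,v0) N2.N1=(alive,v0) N2.N2=(alive,v0) N2.N3=(dead,v2)
Op 8: N0 marks N0=dead -> (dead,v1)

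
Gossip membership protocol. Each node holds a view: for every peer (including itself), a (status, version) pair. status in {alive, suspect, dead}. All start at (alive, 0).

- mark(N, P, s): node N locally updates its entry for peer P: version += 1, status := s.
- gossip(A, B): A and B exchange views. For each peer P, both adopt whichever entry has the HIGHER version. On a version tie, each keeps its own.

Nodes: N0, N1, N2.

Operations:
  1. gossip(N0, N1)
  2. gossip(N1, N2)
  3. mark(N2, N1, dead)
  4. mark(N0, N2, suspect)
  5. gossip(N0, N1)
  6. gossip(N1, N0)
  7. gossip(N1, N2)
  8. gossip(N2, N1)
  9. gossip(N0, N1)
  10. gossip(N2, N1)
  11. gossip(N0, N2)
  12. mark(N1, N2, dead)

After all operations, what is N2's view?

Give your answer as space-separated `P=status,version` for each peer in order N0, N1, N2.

Op 1: gossip N0<->N1 -> N0.N0=(alive,v0) N0.N1=(alive,v0) N0.N2=(alive,v0) | N1.N0=(alive,v0) N1.N1=(alive,v0) N1.N2=(alive,v0)
Op 2: gossip N1<->N2 -> N1.N0=(alive,v0) N1.N1=(alive,v0) N1.N2=(alive,v0) | N2.N0=(alive,v0) N2.N1=(alive,v0) N2.N2=(alive,v0)
Op 3: N2 marks N1=dead -> (dead,v1)
Op 4: N0 marks N2=suspect -> (suspect,v1)
Op 5: gossip N0<->N1 -> N0.N0=(alive,v0) N0.N1=(alive,v0) N0.N2=(suspect,v1) | N1.N0=(alive,v0) N1.N1=(alive,v0) N1.N2=(suspect,v1)
Op 6: gossip N1<->N0 -> N1.N0=(alive,v0) N1.N1=(alive,v0) N1.N2=(suspect,v1) | N0.N0=(alive,v0) N0.N1=(alive,v0) N0.N2=(suspect,v1)
Op 7: gossip N1<->N2 -> N1.N0=(alive,v0) N1.N1=(dead,v1) N1.N2=(suspect,v1) | N2.N0=(alive,v0) N2.N1=(dead,v1) N2.N2=(suspect,v1)
Op 8: gossip N2<->N1 -> N2.N0=(alive,v0) N2.N1=(dead,v1) N2.N2=(suspect,v1) | N1.N0=(alive,v0) N1.N1=(dead,v1) N1.N2=(suspect,v1)
Op 9: gossip N0<->N1 -> N0.N0=(alive,v0) N0.N1=(dead,v1) N0.N2=(suspect,v1) | N1.N0=(alive,v0) N1.N1=(dead,v1) N1.N2=(suspect,v1)
Op 10: gossip N2<->N1 -> N2.N0=(alive,v0) N2.N1=(dead,v1) N2.N2=(suspect,v1) | N1.N0=(alive,v0) N1.N1=(dead,v1) N1.N2=(suspect,v1)
Op 11: gossip N0<->N2 -> N0.N0=(alive,v0) N0.N1=(dead,v1) N0.N2=(suspect,v1) | N2.N0=(alive,v0) N2.N1=(dead,v1) N2.N2=(suspect,v1)
Op 12: N1 marks N2=dead -> (dead,v2)

Answer: N0=alive,0 N1=dead,1 N2=suspect,1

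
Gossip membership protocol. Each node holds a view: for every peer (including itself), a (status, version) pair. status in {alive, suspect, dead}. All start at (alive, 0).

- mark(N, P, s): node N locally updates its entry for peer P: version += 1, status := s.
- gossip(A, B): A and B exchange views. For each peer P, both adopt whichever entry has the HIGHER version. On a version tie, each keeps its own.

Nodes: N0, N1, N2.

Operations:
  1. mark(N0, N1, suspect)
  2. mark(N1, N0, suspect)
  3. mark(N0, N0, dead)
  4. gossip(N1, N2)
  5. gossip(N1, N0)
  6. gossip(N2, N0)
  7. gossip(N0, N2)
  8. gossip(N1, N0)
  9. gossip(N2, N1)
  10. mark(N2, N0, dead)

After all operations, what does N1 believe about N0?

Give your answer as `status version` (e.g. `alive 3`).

Op 1: N0 marks N1=suspect -> (suspect,v1)
Op 2: N1 marks N0=suspect -> (suspect,v1)
Op 3: N0 marks N0=dead -> (dead,v1)
Op 4: gossip N1<->N2 -> N1.N0=(suspect,v1) N1.N1=(alive,v0) N1.N2=(alive,v0) | N2.N0=(suspect,v1) N2.N1=(alive,v0) N2.N2=(alive,v0)
Op 5: gossip N1<->N0 -> N1.N0=(suspect,v1) N1.N1=(suspect,v1) N1.N2=(alive,v0) | N0.N0=(dead,v1) N0.N1=(suspect,v1) N0.N2=(alive,v0)
Op 6: gossip N2<->N0 -> N2.N0=(suspect,v1) N2.N1=(suspect,v1) N2.N2=(alive,v0) | N0.N0=(dead,v1) N0.N1=(suspect,v1) N0.N2=(alive,v0)
Op 7: gossip N0<->N2 -> N0.N0=(dead,v1) N0.N1=(suspect,v1) N0.N2=(alive,v0) | N2.N0=(suspect,v1) N2.N1=(suspect,v1) N2.N2=(alive,v0)
Op 8: gossip N1<->N0 -> N1.N0=(suspect,v1) N1.N1=(suspect,v1) N1.N2=(alive,v0) | N0.N0=(dead,v1) N0.N1=(suspect,v1) N0.N2=(alive,v0)
Op 9: gossip N2<->N1 -> N2.N0=(suspect,v1) N2.N1=(suspect,v1) N2.N2=(alive,v0) | N1.N0=(suspect,v1) N1.N1=(suspect,v1) N1.N2=(alive,v0)
Op 10: N2 marks N0=dead -> (dead,v2)

Answer: suspect 1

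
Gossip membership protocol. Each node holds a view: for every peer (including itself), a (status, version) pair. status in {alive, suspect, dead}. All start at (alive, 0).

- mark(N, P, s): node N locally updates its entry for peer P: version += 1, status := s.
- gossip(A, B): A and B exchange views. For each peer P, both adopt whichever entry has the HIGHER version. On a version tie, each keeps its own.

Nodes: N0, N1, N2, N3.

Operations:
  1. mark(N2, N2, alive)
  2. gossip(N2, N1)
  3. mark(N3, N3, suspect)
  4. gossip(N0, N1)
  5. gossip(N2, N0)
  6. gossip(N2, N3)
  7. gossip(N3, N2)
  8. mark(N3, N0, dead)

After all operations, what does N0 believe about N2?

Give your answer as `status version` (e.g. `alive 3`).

Answer: alive 1

Derivation:
Op 1: N2 marks N2=alive -> (alive,v1)
Op 2: gossip N2<->N1 -> N2.N0=(alive,v0) N2.N1=(alive,v0) N2.N2=(alive,v1) N2.N3=(alive,v0) | N1.N0=(alive,v0) N1.N1=(alive,v0) N1.N2=(alive,v1) N1.N3=(alive,v0)
Op 3: N3 marks N3=suspect -> (suspect,v1)
Op 4: gossip N0<->N1 -> N0.N0=(alive,v0) N0.N1=(alive,v0) N0.N2=(alive,v1) N0.N3=(alive,v0) | N1.N0=(alive,v0) N1.N1=(alive,v0) N1.N2=(alive,v1) N1.N3=(alive,v0)
Op 5: gossip N2<->N0 -> N2.N0=(alive,v0) N2.N1=(alive,v0) N2.N2=(alive,v1) N2.N3=(alive,v0) | N0.N0=(alive,v0) N0.N1=(alive,v0) N0.N2=(alive,v1) N0.N3=(alive,v0)
Op 6: gossip N2<->N3 -> N2.N0=(alive,v0) N2.N1=(alive,v0) N2.N2=(alive,v1) N2.N3=(suspect,v1) | N3.N0=(alive,v0) N3.N1=(alive,v0) N3.N2=(alive,v1) N3.N3=(suspect,v1)
Op 7: gossip N3<->N2 -> N3.N0=(alive,v0) N3.N1=(alive,v0) N3.N2=(alive,v1) N3.N3=(suspect,v1) | N2.N0=(alive,v0) N2.N1=(alive,v0) N2.N2=(alive,v1) N2.N3=(suspect,v1)
Op 8: N3 marks N0=dead -> (dead,v1)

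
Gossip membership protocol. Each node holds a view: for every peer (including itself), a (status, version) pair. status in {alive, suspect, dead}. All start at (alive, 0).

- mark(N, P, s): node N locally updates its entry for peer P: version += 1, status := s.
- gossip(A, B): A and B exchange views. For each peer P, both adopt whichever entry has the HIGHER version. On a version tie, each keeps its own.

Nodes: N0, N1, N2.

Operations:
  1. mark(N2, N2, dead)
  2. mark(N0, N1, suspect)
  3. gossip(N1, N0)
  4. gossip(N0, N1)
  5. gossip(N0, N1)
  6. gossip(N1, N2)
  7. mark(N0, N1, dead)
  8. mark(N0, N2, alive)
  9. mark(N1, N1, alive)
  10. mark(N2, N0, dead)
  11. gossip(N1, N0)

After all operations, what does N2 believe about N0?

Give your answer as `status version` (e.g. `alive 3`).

Answer: dead 1

Derivation:
Op 1: N2 marks N2=dead -> (dead,v1)
Op 2: N0 marks N1=suspect -> (suspect,v1)
Op 3: gossip N1<->N0 -> N1.N0=(alive,v0) N1.N1=(suspect,v1) N1.N2=(alive,v0) | N0.N0=(alive,v0) N0.N1=(suspect,v1) N0.N2=(alive,v0)
Op 4: gossip N0<->N1 -> N0.N0=(alive,v0) N0.N1=(suspect,v1) N0.N2=(alive,v0) | N1.N0=(alive,v0) N1.N1=(suspect,v1) N1.N2=(alive,v0)
Op 5: gossip N0<->N1 -> N0.N0=(alive,v0) N0.N1=(suspect,v1) N0.N2=(alive,v0) | N1.N0=(alive,v0) N1.N1=(suspect,v1) N1.N2=(alive,v0)
Op 6: gossip N1<->N2 -> N1.N0=(alive,v0) N1.N1=(suspect,v1) N1.N2=(dead,v1) | N2.N0=(alive,v0) N2.N1=(suspect,v1) N2.N2=(dead,v1)
Op 7: N0 marks N1=dead -> (dead,v2)
Op 8: N0 marks N2=alive -> (alive,v1)
Op 9: N1 marks N1=alive -> (alive,v2)
Op 10: N2 marks N0=dead -> (dead,v1)
Op 11: gossip N1<->N0 -> N1.N0=(alive,v0) N1.N1=(alive,v2) N1.N2=(dead,v1) | N0.N0=(alive,v0) N0.N1=(dead,v2) N0.N2=(alive,v1)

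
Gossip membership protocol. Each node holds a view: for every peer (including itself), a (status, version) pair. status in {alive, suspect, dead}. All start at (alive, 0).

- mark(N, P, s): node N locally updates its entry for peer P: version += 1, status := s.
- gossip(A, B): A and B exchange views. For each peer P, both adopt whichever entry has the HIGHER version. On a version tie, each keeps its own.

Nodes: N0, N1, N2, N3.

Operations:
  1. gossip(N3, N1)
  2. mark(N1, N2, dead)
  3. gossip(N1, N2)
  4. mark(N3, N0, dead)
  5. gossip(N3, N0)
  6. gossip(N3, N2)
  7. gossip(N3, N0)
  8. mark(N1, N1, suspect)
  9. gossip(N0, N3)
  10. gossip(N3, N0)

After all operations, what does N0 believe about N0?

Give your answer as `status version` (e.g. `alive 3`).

Answer: dead 1

Derivation:
Op 1: gossip N3<->N1 -> N3.N0=(alive,v0) N3.N1=(alive,v0) N3.N2=(alive,v0) N3.N3=(alive,v0) | N1.N0=(alive,v0) N1.N1=(alive,v0) N1.N2=(alive,v0) N1.N3=(alive,v0)
Op 2: N1 marks N2=dead -> (dead,v1)
Op 3: gossip N1<->N2 -> N1.N0=(alive,v0) N1.N1=(alive,v0) N1.N2=(dead,v1) N1.N3=(alive,v0) | N2.N0=(alive,v0) N2.N1=(alive,v0) N2.N2=(dead,v1) N2.N3=(alive,v0)
Op 4: N3 marks N0=dead -> (dead,v1)
Op 5: gossip N3<->N0 -> N3.N0=(dead,v1) N3.N1=(alive,v0) N3.N2=(alive,v0) N3.N3=(alive,v0) | N0.N0=(dead,v1) N0.N1=(alive,v0) N0.N2=(alive,v0) N0.N3=(alive,v0)
Op 6: gossip N3<->N2 -> N3.N0=(dead,v1) N3.N1=(alive,v0) N3.N2=(dead,v1) N3.N3=(alive,v0) | N2.N0=(dead,v1) N2.N1=(alive,v0) N2.N2=(dead,v1) N2.N3=(alive,v0)
Op 7: gossip N3<->N0 -> N3.N0=(dead,v1) N3.N1=(alive,v0) N3.N2=(dead,v1) N3.N3=(alive,v0) | N0.N0=(dead,v1) N0.N1=(alive,v0) N0.N2=(dead,v1) N0.N3=(alive,v0)
Op 8: N1 marks N1=suspect -> (suspect,v1)
Op 9: gossip N0<->N3 -> N0.N0=(dead,v1) N0.N1=(alive,v0) N0.N2=(dead,v1) N0.N3=(alive,v0) | N3.N0=(dead,v1) N3.N1=(alive,v0) N3.N2=(dead,v1) N3.N3=(alive,v0)
Op 10: gossip N3<->N0 -> N3.N0=(dead,v1) N3.N1=(alive,v0) N3.N2=(dead,v1) N3.N3=(alive,v0) | N0.N0=(dead,v1) N0.N1=(alive,v0) N0.N2=(dead,v1) N0.N3=(alive,v0)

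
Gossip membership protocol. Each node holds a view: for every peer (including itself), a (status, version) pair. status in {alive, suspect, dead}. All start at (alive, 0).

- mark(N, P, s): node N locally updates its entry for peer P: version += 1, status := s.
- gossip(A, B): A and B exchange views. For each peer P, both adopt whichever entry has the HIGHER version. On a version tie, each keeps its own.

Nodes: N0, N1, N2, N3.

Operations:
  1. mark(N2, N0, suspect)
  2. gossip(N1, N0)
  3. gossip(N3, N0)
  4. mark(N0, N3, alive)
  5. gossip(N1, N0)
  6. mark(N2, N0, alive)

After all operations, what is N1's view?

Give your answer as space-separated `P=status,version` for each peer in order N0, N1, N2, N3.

Op 1: N2 marks N0=suspect -> (suspect,v1)
Op 2: gossip N1<->N0 -> N1.N0=(alive,v0) N1.N1=(alive,v0) N1.N2=(alive,v0) N1.N3=(alive,v0) | N0.N0=(alive,v0) N0.N1=(alive,v0) N0.N2=(alive,v0) N0.N3=(alive,v0)
Op 3: gossip N3<->N0 -> N3.N0=(alive,v0) N3.N1=(alive,v0) N3.N2=(alive,v0) N3.N3=(alive,v0) | N0.N0=(alive,v0) N0.N1=(alive,v0) N0.N2=(alive,v0) N0.N3=(alive,v0)
Op 4: N0 marks N3=alive -> (alive,v1)
Op 5: gossip N1<->N0 -> N1.N0=(alive,v0) N1.N1=(alive,v0) N1.N2=(alive,v0) N1.N3=(alive,v1) | N0.N0=(alive,v0) N0.N1=(alive,v0) N0.N2=(alive,v0) N0.N3=(alive,v1)
Op 6: N2 marks N0=alive -> (alive,v2)

Answer: N0=alive,0 N1=alive,0 N2=alive,0 N3=alive,1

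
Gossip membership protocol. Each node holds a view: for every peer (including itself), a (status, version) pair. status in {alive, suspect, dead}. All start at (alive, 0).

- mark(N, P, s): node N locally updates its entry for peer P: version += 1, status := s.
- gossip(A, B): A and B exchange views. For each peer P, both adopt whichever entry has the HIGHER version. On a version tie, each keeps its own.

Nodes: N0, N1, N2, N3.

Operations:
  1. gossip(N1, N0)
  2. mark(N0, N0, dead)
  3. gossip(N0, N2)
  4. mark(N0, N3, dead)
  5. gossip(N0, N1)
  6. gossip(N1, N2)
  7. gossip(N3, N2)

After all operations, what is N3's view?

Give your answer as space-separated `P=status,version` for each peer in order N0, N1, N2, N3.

Answer: N0=dead,1 N1=alive,0 N2=alive,0 N3=dead,1

Derivation:
Op 1: gossip N1<->N0 -> N1.N0=(alive,v0) N1.N1=(alive,v0) N1.N2=(alive,v0) N1.N3=(alive,v0) | N0.N0=(alive,v0) N0.N1=(alive,v0) N0.N2=(alive,v0) N0.N3=(alive,v0)
Op 2: N0 marks N0=dead -> (dead,v1)
Op 3: gossip N0<->N2 -> N0.N0=(dead,v1) N0.N1=(alive,v0) N0.N2=(alive,v0) N0.N3=(alive,v0) | N2.N0=(dead,v1) N2.N1=(alive,v0) N2.N2=(alive,v0) N2.N3=(alive,v0)
Op 4: N0 marks N3=dead -> (dead,v1)
Op 5: gossip N0<->N1 -> N0.N0=(dead,v1) N0.N1=(alive,v0) N0.N2=(alive,v0) N0.N3=(dead,v1) | N1.N0=(dead,v1) N1.N1=(alive,v0) N1.N2=(alive,v0) N1.N3=(dead,v1)
Op 6: gossip N1<->N2 -> N1.N0=(dead,v1) N1.N1=(alive,v0) N1.N2=(alive,v0) N1.N3=(dead,v1) | N2.N0=(dead,v1) N2.N1=(alive,v0) N2.N2=(alive,v0) N2.N3=(dead,v1)
Op 7: gossip N3<->N2 -> N3.N0=(dead,v1) N3.N1=(alive,v0) N3.N2=(alive,v0) N3.N3=(dead,v1) | N2.N0=(dead,v1) N2.N1=(alive,v0) N2.N2=(alive,v0) N2.N3=(dead,v1)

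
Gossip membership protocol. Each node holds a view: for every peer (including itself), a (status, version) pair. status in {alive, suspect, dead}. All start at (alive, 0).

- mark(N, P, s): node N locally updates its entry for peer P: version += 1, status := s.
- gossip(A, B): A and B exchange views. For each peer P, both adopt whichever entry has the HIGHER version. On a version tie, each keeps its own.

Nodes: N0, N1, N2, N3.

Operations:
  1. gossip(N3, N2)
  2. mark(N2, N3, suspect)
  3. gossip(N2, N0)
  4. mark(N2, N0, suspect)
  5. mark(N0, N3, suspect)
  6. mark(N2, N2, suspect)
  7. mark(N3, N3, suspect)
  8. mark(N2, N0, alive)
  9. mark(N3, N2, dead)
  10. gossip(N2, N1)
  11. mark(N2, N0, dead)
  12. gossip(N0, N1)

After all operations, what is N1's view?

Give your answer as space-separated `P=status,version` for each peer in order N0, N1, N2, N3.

Answer: N0=alive,2 N1=alive,0 N2=suspect,1 N3=suspect,2

Derivation:
Op 1: gossip N3<->N2 -> N3.N0=(alive,v0) N3.N1=(alive,v0) N3.N2=(alive,v0) N3.N3=(alive,v0) | N2.N0=(alive,v0) N2.N1=(alive,v0) N2.N2=(alive,v0) N2.N3=(alive,v0)
Op 2: N2 marks N3=suspect -> (suspect,v1)
Op 3: gossip N2<->N0 -> N2.N0=(alive,v0) N2.N1=(alive,v0) N2.N2=(alive,v0) N2.N3=(suspect,v1) | N0.N0=(alive,v0) N0.N1=(alive,v0) N0.N2=(alive,v0) N0.N3=(suspect,v1)
Op 4: N2 marks N0=suspect -> (suspect,v1)
Op 5: N0 marks N3=suspect -> (suspect,v2)
Op 6: N2 marks N2=suspect -> (suspect,v1)
Op 7: N3 marks N3=suspect -> (suspect,v1)
Op 8: N2 marks N0=alive -> (alive,v2)
Op 9: N3 marks N2=dead -> (dead,v1)
Op 10: gossip N2<->N1 -> N2.N0=(alive,v2) N2.N1=(alive,v0) N2.N2=(suspect,v1) N2.N3=(suspect,v1) | N1.N0=(alive,v2) N1.N1=(alive,v0) N1.N2=(suspect,v1) N1.N3=(suspect,v1)
Op 11: N2 marks N0=dead -> (dead,v3)
Op 12: gossip N0<->N1 -> N0.N0=(alive,v2) N0.N1=(alive,v0) N0.N2=(suspect,v1) N0.N3=(suspect,v2) | N1.N0=(alive,v2) N1.N1=(alive,v0) N1.N2=(suspect,v1) N1.N3=(suspect,v2)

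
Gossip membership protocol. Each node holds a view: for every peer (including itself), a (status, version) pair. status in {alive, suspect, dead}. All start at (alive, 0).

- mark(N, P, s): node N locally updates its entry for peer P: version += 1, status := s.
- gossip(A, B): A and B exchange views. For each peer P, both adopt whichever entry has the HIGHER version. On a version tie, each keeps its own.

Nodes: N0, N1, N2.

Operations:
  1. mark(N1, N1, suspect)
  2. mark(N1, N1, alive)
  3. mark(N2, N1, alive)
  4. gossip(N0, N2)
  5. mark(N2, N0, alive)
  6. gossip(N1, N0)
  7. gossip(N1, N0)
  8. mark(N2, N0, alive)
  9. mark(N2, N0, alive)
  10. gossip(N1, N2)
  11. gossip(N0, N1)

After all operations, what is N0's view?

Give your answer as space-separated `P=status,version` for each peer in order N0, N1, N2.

Answer: N0=alive,3 N1=alive,2 N2=alive,0

Derivation:
Op 1: N1 marks N1=suspect -> (suspect,v1)
Op 2: N1 marks N1=alive -> (alive,v2)
Op 3: N2 marks N1=alive -> (alive,v1)
Op 4: gossip N0<->N2 -> N0.N0=(alive,v0) N0.N1=(alive,v1) N0.N2=(alive,v0) | N2.N0=(alive,v0) N2.N1=(alive,v1) N2.N2=(alive,v0)
Op 5: N2 marks N0=alive -> (alive,v1)
Op 6: gossip N1<->N0 -> N1.N0=(alive,v0) N1.N1=(alive,v2) N1.N2=(alive,v0) | N0.N0=(alive,v0) N0.N1=(alive,v2) N0.N2=(alive,v0)
Op 7: gossip N1<->N0 -> N1.N0=(alive,v0) N1.N1=(alive,v2) N1.N2=(alive,v0) | N0.N0=(alive,v0) N0.N1=(alive,v2) N0.N2=(alive,v0)
Op 8: N2 marks N0=alive -> (alive,v2)
Op 9: N2 marks N0=alive -> (alive,v3)
Op 10: gossip N1<->N2 -> N1.N0=(alive,v3) N1.N1=(alive,v2) N1.N2=(alive,v0) | N2.N0=(alive,v3) N2.N1=(alive,v2) N2.N2=(alive,v0)
Op 11: gossip N0<->N1 -> N0.N0=(alive,v3) N0.N1=(alive,v2) N0.N2=(alive,v0) | N1.N0=(alive,v3) N1.N1=(alive,v2) N1.N2=(alive,v0)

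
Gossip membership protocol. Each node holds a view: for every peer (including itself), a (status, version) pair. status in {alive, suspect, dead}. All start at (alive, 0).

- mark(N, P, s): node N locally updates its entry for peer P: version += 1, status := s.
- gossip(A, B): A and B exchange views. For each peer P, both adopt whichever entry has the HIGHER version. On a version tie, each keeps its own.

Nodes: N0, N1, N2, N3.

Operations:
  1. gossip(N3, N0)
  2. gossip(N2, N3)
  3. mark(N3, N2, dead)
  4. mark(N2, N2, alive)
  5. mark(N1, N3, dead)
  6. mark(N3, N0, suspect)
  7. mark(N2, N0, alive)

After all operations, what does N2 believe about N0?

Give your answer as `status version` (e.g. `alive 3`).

Answer: alive 1

Derivation:
Op 1: gossip N3<->N0 -> N3.N0=(alive,v0) N3.N1=(alive,v0) N3.N2=(alive,v0) N3.N3=(alive,v0) | N0.N0=(alive,v0) N0.N1=(alive,v0) N0.N2=(alive,v0) N0.N3=(alive,v0)
Op 2: gossip N2<->N3 -> N2.N0=(alive,v0) N2.N1=(alive,v0) N2.N2=(alive,v0) N2.N3=(alive,v0) | N3.N0=(alive,v0) N3.N1=(alive,v0) N3.N2=(alive,v0) N3.N3=(alive,v0)
Op 3: N3 marks N2=dead -> (dead,v1)
Op 4: N2 marks N2=alive -> (alive,v1)
Op 5: N1 marks N3=dead -> (dead,v1)
Op 6: N3 marks N0=suspect -> (suspect,v1)
Op 7: N2 marks N0=alive -> (alive,v1)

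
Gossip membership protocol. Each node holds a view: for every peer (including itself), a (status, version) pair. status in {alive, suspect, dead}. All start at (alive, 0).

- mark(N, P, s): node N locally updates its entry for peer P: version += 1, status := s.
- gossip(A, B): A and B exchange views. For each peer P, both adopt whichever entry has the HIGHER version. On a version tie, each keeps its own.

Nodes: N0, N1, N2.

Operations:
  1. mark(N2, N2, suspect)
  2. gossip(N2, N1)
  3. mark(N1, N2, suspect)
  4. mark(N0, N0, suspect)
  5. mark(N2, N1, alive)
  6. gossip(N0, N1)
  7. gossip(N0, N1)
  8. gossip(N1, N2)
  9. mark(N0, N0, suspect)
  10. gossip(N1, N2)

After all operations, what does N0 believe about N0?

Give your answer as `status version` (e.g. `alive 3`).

Answer: suspect 2

Derivation:
Op 1: N2 marks N2=suspect -> (suspect,v1)
Op 2: gossip N2<->N1 -> N2.N0=(alive,v0) N2.N1=(alive,v0) N2.N2=(suspect,v1) | N1.N0=(alive,v0) N1.N1=(alive,v0) N1.N2=(suspect,v1)
Op 3: N1 marks N2=suspect -> (suspect,v2)
Op 4: N0 marks N0=suspect -> (suspect,v1)
Op 5: N2 marks N1=alive -> (alive,v1)
Op 6: gossip N0<->N1 -> N0.N0=(suspect,v1) N0.N1=(alive,v0) N0.N2=(suspect,v2) | N1.N0=(suspect,v1) N1.N1=(alive,v0) N1.N2=(suspect,v2)
Op 7: gossip N0<->N1 -> N0.N0=(suspect,v1) N0.N1=(alive,v0) N0.N2=(suspect,v2) | N1.N0=(suspect,v1) N1.N1=(alive,v0) N1.N2=(suspect,v2)
Op 8: gossip N1<->N2 -> N1.N0=(suspect,v1) N1.N1=(alive,v1) N1.N2=(suspect,v2) | N2.N0=(suspect,v1) N2.N1=(alive,v1) N2.N2=(suspect,v2)
Op 9: N0 marks N0=suspect -> (suspect,v2)
Op 10: gossip N1<->N2 -> N1.N0=(suspect,v1) N1.N1=(alive,v1) N1.N2=(suspect,v2) | N2.N0=(suspect,v1) N2.N1=(alive,v1) N2.N2=(suspect,v2)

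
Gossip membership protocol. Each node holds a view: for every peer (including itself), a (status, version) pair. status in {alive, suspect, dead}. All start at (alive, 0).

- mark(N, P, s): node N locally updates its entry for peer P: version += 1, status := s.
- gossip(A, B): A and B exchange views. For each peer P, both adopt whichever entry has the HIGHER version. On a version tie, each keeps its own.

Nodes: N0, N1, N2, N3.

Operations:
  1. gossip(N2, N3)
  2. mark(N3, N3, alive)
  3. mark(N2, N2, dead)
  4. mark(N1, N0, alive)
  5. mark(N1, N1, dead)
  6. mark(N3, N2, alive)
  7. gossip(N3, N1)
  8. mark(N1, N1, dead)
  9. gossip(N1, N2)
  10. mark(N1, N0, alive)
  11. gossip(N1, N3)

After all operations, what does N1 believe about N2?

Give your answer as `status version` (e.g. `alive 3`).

Answer: alive 1

Derivation:
Op 1: gossip N2<->N3 -> N2.N0=(alive,v0) N2.N1=(alive,v0) N2.N2=(alive,v0) N2.N3=(alive,v0) | N3.N0=(alive,v0) N3.N1=(alive,v0) N3.N2=(alive,v0) N3.N3=(alive,v0)
Op 2: N3 marks N3=alive -> (alive,v1)
Op 3: N2 marks N2=dead -> (dead,v1)
Op 4: N1 marks N0=alive -> (alive,v1)
Op 5: N1 marks N1=dead -> (dead,v1)
Op 6: N3 marks N2=alive -> (alive,v1)
Op 7: gossip N3<->N1 -> N3.N0=(alive,v1) N3.N1=(dead,v1) N3.N2=(alive,v1) N3.N3=(alive,v1) | N1.N0=(alive,v1) N1.N1=(dead,v1) N1.N2=(alive,v1) N1.N3=(alive,v1)
Op 8: N1 marks N1=dead -> (dead,v2)
Op 9: gossip N1<->N2 -> N1.N0=(alive,v1) N1.N1=(dead,v2) N1.N2=(alive,v1) N1.N3=(alive,v1) | N2.N0=(alive,v1) N2.N1=(dead,v2) N2.N2=(dead,v1) N2.N3=(alive,v1)
Op 10: N1 marks N0=alive -> (alive,v2)
Op 11: gossip N1<->N3 -> N1.N0=(alive,v2) N1.N1=(dead,v2) N1.N2=(alive,v1) N1.N3=(alive,v1) | N3.N0=(alive,v2) N3.N1=(dead,v2) N3.N2=(alive,v1) N3.N3=(alive,v1)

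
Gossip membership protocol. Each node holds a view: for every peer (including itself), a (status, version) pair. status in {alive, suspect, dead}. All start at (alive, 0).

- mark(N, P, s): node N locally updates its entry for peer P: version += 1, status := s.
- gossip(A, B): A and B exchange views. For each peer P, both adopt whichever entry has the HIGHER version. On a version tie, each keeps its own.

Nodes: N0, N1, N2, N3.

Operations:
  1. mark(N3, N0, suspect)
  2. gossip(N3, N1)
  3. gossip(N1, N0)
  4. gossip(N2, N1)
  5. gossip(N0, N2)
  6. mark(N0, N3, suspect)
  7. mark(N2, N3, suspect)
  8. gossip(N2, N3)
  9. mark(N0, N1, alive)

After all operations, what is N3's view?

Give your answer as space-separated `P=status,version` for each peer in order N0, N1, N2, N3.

Answer: N0=suspect,1 N1=alive,0 N2=alive,0 N3=suspect,1

Derivation:
Op 1: N3 marks N0=suspect -> (suspect,v1)
Op 2: gossip N3<->N1 -> N3.N0=(suspect,v1) N3.N1=(alive,v0) N3.N2=(alive,v0) N3.N3=(alive,v0) | N1.N0=(suspect,v1) N1.N1=(alive,v0) N1.N2=(alive,v0) N1.N3=(alive,v0)
Op 3: gossip N1<->N0 -> N1.N0=(suspect,v1) N1.N1=(alive,v0) N1.N2=(alive,v0) N1.N3=(alive,v0) | N0.N0=(suspect,v1) N0.N1=(alive,v0) N0.N2=(alive,v0) N0.N3=(alive,v0)
Op 4: gossip N2<->N1 -> N2.N0=(suspect,v1) N2.N1=(alive,v0) N2.N2=(alive,v0) N2.N3=(alive,v0) | N1.N0=(suspect,v1) N1.N1=(alive,v0) N1.N2=(alive,v0) N1.N3=(alive,v0)
Op 5: gossip N0<->N2 -> N0.N0=(suspect,v1) N0.N1=(alive,v0) N0.N2=(alive,v0) N0.N3=(alive,v0) | N2.N0=(suspect,v1) N2.N1=(alive,v0) N2.N2=(alive,v0) N2.N3=(alive,v0)
Op 6: N0 marks N3=suspect -> (suspect,v1)
Op 7: N2 marks N3=suspect -> (suspect,v1)
Op 8: gossip N2<->N3 -> N2.N0=(suspect,v1) N2.N1=(alive,v0) N2.N2=(alive,v0) N2.N3=(suspect,v1) | N3.N0=(suspect,v1) N3.N1=(alive,v0) N3.N2=(alive,v0) N3.N3=(suspect,v1)
Op 9: N0 marks N1=alive -> (alive,v1)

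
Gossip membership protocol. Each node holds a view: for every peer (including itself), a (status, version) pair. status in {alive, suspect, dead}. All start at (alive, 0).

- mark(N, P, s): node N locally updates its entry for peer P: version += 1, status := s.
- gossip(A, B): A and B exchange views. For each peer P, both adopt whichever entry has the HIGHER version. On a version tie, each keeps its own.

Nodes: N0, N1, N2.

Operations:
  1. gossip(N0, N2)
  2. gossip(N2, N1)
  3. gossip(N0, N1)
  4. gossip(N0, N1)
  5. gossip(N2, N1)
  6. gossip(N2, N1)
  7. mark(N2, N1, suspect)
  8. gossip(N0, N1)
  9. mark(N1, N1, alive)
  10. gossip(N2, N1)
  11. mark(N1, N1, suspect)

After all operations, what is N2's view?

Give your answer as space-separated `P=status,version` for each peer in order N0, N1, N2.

Answer: N0=alive,0 N1=suspect,1 N2=alive,0

Derivation:
Op 1: gossip N0<->N2 -> N0.N0=(alive,v0) N0.N1=(alive,v0) N0.N2=(alive,v0) | N2.N0=(alive,v0) N2.N1=(alive,v0) N2.N2=(alive,v0)
Op 2: gossip N2<->N1 -> N2.N0=(alive,v0) N2.N1=(alive,v0) N2.N2=(alive,v0) | N1.N0=(alive,v0) N1.N1=(alive,v0) N1.N2=(alive,v0)
Op 3: gossip N0<->N1 -> N0.N0=(alive,v0) N0.N1=(alive,v0) N0.N2=(alive,v0) | N1.N0=(alive,v0) N1.N1=(alive,v0) N1.N2=(alive,v0)
Op 4: gossip N0<->N1 -> N0.N0=(alive,v0) N0.N1=(alive,v0) N0.N2=(alive,v0) | N1.N0=(alive,v0) N1.N1=(alive,v0) N1.N2=(alive,v0)
Op 5: gossip N2<->N1 -> N2.N0=(alive,v0) N2.N1=(alive,v0) N2.N2=(alive,v0) | N1.N0=(alive,v0) N1.N1=(alive,v0) N1.N2=(alive,v0)
Op 6: gossip N2<->N1 -> N2.N0=(alive,v0) N2.N1=(alive,v0) N2.N2=(alive,v0) | N1.N0=(alive,v0) N1.N1=(alive,v0) N1.N2=(alive,v0)
Op 7: N2 marks N1=suspect -> (suspect,v1)
Op 8: gossip N0<->N1 -> N0.N0=(alive,v0) N0.N1=(alive,v0) N0.N2=(alive,v0) | N1.N0=(alive,v0) N1.N1=(alive,v0) N1.N2=(alive,v0)
Op 9: N1 marks N1=alive -> (alive,v1)
Op 10: gossip N2<->N1 -> N2.N0=(alive,v0) N2.N1=(suspect,v1) N2.N2=(alive,v0) | N1.N0=(alive,v0) N1.N1=(alive,v1) N1.N2=(alive,v0)
Op 11: N1 marks N1=suspect -> (suspect,v2)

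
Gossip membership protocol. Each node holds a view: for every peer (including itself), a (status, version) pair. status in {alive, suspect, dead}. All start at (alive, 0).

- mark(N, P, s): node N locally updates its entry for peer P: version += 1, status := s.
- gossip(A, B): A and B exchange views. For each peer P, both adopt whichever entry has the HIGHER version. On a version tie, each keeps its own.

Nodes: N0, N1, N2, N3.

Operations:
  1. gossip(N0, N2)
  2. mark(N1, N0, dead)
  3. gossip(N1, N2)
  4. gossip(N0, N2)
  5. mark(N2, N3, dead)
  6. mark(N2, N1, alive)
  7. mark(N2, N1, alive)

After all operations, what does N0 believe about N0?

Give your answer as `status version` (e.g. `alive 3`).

Answer: dead 1

Derivation:
Op 1: gossip N0<->N2 -> N0.N0=(alive,v0) N0.N1=(alive,v0) N0.N2=(alive,v0) N0.N3=(alive,v0) | N2.N0=(alive,v0) N2.N1=(alive,v0) N2.N2=(alive,v0) N2.N3=(alive,v0)
Op 2: N1 marks N0=dead -> (dead,v1)
Op 3: gossip N1<->N2 -> N1.N0=(dead,v1) N1.N1=(alive,v0) N1.N2=(alive,v0) N1.N3=(alive,v0) | N2.N0=(dead,v1) N2.N1=(alive,v0) N2.N2=(alive,v0) N2.N3=(alive,v0)
Op 4: gossip N0<->N2 -> N0.N0=(dead,v1) N0.N1=(alive,v0) N0.N2=(alive,v0) N0.N3=(alive,v0) | N2.N0=(dead,v1) N2.N1=(alive,v0) N2.N2=(alive,v0) N2.N3=(alive,v0)
Op 5: N2 marks N3=dead -> (dead,v1)
Op 6: N2 marks N1=alive -> (alive,v1)
Op 7: N2 marks N1=alive -> (alive,v2)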